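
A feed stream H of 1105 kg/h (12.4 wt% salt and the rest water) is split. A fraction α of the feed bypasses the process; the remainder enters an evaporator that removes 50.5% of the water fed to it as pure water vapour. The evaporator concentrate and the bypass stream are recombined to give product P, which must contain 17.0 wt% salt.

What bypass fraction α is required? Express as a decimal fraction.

0.388

All 1105×0.124 = 137.02 kg/h of salt reaches P, so P = 137.02/0.170 = 806 kg/h and vapour = 299 kg/h.
The evaporator receives (1−α)·1105 of feed at 0.876 water and removes 0.505 of that water:
0.505×0.876×(1−α)×1105 = 299
(1−α) = 299/488.83 = 0.6117;  α = 0.3883.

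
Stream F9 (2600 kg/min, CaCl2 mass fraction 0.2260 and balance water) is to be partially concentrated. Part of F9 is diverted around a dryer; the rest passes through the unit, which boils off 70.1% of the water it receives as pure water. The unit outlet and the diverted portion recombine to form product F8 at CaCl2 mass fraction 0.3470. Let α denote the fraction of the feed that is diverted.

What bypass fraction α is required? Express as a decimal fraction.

All 2600×0.226 = 587.6 kg/min of CaCl2 reaches F8, so F8 = 587.6/0.347 = 1693.4 kg/min and vapour = 906.63 kg/min.
The evaporator receives (1−α)·2600 of feed at 0.774 water and removes 0.701 of that water:
0.701×0.774×(1−α)×2600 = 906.63
(1−α) = 906.63/1410.7 = 0.6427;  α = 0.3573.

0.357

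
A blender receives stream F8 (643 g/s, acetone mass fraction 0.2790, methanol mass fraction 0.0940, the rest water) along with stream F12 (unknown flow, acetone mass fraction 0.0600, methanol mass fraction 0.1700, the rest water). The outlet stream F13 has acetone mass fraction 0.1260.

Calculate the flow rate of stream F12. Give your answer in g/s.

1491 g/s

Let F12 be the unknown flow. Total out = 643 + F12.
acetone balance: 179.4 + 0.060·F12 = 0.126·(643 + F12)
(0.060 − 0.126)·F12 = 0.126×643 − 179.4 = -98.379
F12 = -98.379 / -0.066 = 1490.6 g/s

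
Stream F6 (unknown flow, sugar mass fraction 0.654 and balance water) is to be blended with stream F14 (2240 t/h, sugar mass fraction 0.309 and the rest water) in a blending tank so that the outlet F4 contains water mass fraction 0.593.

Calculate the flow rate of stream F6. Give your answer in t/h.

Let F6 be the unknown flow. Total out = 2240 + F6.
water balance: 1547.8 + 0.346·F6 = 0.593·(2240 + F6)
(0.346 − 0.593)·F6 = 0.593×2240 − 1547.8 = -219.52
F6 = -219.52 / -0.247 = 888.74 t/h

888.7 t/h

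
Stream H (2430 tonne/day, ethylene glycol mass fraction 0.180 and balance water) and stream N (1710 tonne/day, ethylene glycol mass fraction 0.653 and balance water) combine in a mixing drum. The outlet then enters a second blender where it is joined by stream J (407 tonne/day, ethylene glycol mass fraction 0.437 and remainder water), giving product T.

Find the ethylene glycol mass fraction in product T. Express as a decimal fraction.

0.381

Overall, product flow = 4547 tonne/day.
ethylene glycol in = 2430×0.180 + 1710×0.653 + 407×0.437 = 1731.9 tonne/day.
ethylene glycol fraction in T = 0.381.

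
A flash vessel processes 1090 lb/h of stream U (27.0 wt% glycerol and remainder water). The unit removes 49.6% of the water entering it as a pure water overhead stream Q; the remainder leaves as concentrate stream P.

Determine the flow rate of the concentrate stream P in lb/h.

water entering = 1090×0.730 = 795.7 lb/h; overhead removed = 0.496×795.7 = 394.67 lb/h.
Concentrate = 1090 − 394.67 = 695.33 lb/h.

695.3 lb/h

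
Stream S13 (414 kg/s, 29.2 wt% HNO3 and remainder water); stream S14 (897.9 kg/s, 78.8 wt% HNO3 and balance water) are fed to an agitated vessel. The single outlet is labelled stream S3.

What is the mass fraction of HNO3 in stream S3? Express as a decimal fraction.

Total flow out = 414 + 897.9 = 1311.9 kg/s.
HNO3 in = 414×0.292 + 897.9×0.788 = 828.43 kg/s.
HNO3 mass fraction in S3 = 828.43/1311.9 = 0.631.

0.631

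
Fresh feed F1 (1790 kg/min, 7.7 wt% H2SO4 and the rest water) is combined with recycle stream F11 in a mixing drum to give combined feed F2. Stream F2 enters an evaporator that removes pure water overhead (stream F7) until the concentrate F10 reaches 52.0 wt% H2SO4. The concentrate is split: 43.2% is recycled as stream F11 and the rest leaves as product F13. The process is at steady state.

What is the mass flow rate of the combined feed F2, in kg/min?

Overall H2SO4 balance (none leaves overhead): H2SO4 in fresh feed = H2SO4 in product, i.e. 1790×0.077 = (1−0.432)·F10·0.520.
F10 = 137.83/(0.520×0.568) = 466.65 kg/min.
Recycle F11 = 0.432×466.65 = 201.59 kg/min.
Combined feed F2 = 1790 + 201.59 = 1991.6 kg/min.

1992 kg/min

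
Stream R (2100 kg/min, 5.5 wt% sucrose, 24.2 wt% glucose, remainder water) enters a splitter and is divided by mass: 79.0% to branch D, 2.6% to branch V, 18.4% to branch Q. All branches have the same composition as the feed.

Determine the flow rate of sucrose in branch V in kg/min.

Branch V total = 0.026×2100 = 54.6 kg/min.
sucrose in V = 0.055×54.6 = 3.003 kg/min.

3.003 kg/min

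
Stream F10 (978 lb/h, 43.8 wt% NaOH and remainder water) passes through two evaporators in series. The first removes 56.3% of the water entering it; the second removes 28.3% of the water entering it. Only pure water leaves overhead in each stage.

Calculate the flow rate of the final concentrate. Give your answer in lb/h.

600.6 lb/h

water in feed = 978×0.562 = 549.64 lb/h.
After stage 1: water left = (1−0.563)×549.64 = 240.19; stream total = 668.55 lb/h.
After stage 2: water left = (1−0.283)×240.19 = 172.22; final concentrate = 600.58 lb/h.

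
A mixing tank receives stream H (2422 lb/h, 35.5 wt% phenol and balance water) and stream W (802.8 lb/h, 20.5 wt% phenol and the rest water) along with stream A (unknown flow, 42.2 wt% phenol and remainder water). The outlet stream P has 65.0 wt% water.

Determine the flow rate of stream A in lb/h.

1449 lb/h

Let A be the unknown flow. Total out = 3224.8 + A.
water balance: 2200.4 + 0.578·A = 0.650·(3224.8 + A)
(0.578 − 0.650)·A = 0.650×3224.8 − 2200.4 = -104.3
A = -104.3 / -0.072 = 1448.6 lb/h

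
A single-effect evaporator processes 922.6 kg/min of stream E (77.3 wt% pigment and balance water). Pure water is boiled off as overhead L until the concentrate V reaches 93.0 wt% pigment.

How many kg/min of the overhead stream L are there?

pigment is conserved: 922.6×0.773 = 713.17 kg/min all reports to the concentrate.
Concentrate = 713.17/(target fraction) = 766.85 kg/min.
Overhead = 922.6 − 766.85 = 155.75 kg/min.

155.8 kg/min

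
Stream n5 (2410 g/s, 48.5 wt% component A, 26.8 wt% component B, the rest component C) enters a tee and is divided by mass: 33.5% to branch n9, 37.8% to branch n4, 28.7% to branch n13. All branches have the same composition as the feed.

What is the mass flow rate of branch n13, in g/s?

691.7 g/s

Branch n13 flow = 0.287×2410 = 691.67 g/s.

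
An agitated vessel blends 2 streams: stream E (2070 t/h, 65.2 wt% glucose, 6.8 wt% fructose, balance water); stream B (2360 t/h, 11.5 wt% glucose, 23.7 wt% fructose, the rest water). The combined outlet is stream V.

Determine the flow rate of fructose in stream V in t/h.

fructose out = fructose in = 2070×0.068 + 2360×0.237 = 700.08 t/h.

700.1 t/h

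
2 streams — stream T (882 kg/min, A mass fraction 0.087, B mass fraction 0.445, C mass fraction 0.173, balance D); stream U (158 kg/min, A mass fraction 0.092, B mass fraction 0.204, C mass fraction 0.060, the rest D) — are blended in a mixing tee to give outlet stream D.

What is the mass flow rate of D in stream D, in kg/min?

D out = D in = 882×0.295 + 158×0.644 = 361.94 kg/min.

361.9 kg/min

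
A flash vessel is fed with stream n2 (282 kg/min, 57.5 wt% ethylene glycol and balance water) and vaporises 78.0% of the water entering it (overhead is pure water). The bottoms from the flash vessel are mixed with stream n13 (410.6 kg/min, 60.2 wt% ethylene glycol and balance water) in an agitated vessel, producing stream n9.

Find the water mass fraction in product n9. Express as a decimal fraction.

0.317

Vapour removed = 0.780×0.425×282 = 93.483 kg/min; concentrate = 188.52 kg/min.
water reaching the mixer = 26.367 (from concentrate) + 410.6×0.398 = 189.79 kg/min.
Product flow = 188.52 + 410.6 = 599.12 kg/min; water fraction = 0.317.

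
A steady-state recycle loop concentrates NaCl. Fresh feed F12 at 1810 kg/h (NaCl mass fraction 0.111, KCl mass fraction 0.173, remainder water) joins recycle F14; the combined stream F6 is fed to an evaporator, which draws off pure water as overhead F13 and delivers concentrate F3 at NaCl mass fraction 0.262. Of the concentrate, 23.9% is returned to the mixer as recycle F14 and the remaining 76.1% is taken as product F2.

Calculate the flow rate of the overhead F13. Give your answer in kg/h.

Overall NaCl balance (none leaves overhead): NaCl in fresh feed = NaCl in product, i.e. 1810×0.111 = (1−0.239)·F3·0.262.
F3 = 200.91/(0.262×0.761) = 1007.7 kg/h.
Recycle F14 = 0.239×1007.7 = 240.83 kg/h.
Combined feed F6 = 1810 + 240.83 = 2050.8 kg/h.
Overhead F13 = F6 − F3 = 2050.8 − 1007.7 = 1043.2 kg/h.

1043 kg/h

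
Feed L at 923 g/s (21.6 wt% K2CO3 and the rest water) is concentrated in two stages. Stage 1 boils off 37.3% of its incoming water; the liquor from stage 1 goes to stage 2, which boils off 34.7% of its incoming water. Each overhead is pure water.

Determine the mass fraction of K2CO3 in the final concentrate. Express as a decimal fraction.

0.402

water in feed = 923×0.784 = 723.63 g/s.
After stage 1: water left = (1−0.373)×723.63 = 453.72; stream total = 653.09 g/s.
After stage 2: water left = (1−0.347)×453.72 = 296.28; final concentrate = 495.65 g/s.
K2CO3 fraction = 199.37/495.65 = 0.402.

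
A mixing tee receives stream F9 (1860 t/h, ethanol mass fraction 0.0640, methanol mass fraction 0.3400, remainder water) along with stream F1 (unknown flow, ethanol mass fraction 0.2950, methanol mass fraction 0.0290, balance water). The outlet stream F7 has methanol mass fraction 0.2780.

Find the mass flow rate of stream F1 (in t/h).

Let F1 be the unknown flow. Total out = 1860 + F1.
methanol balance: 632.4 + 0.029·F1 = 0.278·(1860 + F1)
(0.029 − 0.278)·F1 = 0.278×1860 − 632.4 = -115.32
F1 = -115.32 / -0.249 = 463.13 t/h

463.1 t/h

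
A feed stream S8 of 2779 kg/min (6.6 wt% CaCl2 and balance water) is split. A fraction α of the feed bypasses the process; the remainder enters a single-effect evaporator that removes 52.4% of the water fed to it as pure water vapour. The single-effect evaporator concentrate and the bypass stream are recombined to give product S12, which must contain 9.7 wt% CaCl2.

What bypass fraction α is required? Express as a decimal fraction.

0.347

All 2779×0.066 = 183.41 kg/min of CaCl2 reaches S12, so S12 = 183.41/0.097 = 1890.9 kg/min and vapour = 888.13 kg/min.
The evaporator receives (1−α)·2779 of feed at 0.934 water and removes 0.524 of that water:
0.524×0.934×(1−α)×2779 = 888.13
(1−α) = 888.13/1360.1 = 0.6530;  α = 0.3470.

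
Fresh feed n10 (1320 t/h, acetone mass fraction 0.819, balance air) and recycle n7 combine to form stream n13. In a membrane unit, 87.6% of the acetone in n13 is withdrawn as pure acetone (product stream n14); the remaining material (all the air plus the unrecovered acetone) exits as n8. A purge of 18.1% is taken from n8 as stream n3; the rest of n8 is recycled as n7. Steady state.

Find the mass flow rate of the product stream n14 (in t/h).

1054 t/h

acetone in n13: m_A = 1320×0.819 + (1−0.181)·(1−0.876)·m_A, so m_A = 1081.1/0.8984 = 1203.3 t/h.
Product n14 = 0.876×1203.3 = 1054.1 t/h.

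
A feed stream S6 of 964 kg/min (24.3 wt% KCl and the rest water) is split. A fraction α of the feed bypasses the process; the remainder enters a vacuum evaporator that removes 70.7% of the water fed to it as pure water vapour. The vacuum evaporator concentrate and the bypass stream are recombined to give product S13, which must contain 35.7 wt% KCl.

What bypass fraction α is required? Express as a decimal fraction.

0.403

All 964×0.243 = 234.25 kg/min of KCl reaches S13, so S13 = 234.25/0.357 = 656.17 kg/min and vapour = 307.83 kg/min.
The evaporator receives (1−α)·964 of feed at 0.757 water and removes 0.707 of that water:
0.707×0.757×(1−α)×964 = 307.83
(1−α) = 307.83/515.93 = 0.5967;  α = 0.4033.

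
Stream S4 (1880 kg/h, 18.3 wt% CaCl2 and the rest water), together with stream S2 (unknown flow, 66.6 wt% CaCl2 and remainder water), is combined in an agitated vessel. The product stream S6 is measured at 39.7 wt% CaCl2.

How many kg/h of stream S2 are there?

Let S2 be the unknown flow. Total out = 1880 + S2.
CaCl2 balance: 344.04 + 0.666·S2 = 0.397·(1880 + S2)
(0.666 − 0.397)·S2 = 0.397×1880 − 344.04 = 402.32
S2 = 402.32 / 0.269 = 1495.6 kg/h

1496 kg/h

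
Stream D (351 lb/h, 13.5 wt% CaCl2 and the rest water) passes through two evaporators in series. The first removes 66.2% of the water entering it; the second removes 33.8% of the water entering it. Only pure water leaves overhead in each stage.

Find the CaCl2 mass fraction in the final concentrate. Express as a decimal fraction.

water in feed = 351×0.865 = 303.62 lb/h.
After stage 1: water left = (1−0.662)×303.62 = 102.62; stream total = 150.01 lb/h.
After stage 2: water left = (1−0.338)×102.62 = 67.936; final concentrate = 115.32 lb/h.
CaCl2 fraction = 47.385/115.32 = 0.411.

0.411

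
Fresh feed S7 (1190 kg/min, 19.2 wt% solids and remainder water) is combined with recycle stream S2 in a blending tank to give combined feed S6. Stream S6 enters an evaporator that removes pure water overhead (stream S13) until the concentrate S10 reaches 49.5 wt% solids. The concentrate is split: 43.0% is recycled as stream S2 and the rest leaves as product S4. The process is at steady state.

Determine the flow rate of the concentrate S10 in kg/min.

Overall solids balance (none leaves overhead): solids in fresh feed = solids in product, i.e. 1190×0.192 = (1−0.430)·S10·0.495.
S10 = 228.48/(0.495×0.570) = 809.78 kg/min.

809.8 kg/min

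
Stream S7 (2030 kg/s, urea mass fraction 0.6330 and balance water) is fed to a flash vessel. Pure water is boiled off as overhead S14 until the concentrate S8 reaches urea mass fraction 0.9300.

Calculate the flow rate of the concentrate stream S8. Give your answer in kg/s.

1382 kg/s

urea is conserved: 2030×0.633 = 1285 kg/s all reports to the concentrate.
Concentrate = 1285/(target fraction) = 1381.7 kg/s.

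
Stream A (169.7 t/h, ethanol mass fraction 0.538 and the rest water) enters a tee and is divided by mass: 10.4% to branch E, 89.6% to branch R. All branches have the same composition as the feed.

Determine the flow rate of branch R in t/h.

Branch R flow = 0.896×169.7 = 152.05 t/h.

152.1 t/h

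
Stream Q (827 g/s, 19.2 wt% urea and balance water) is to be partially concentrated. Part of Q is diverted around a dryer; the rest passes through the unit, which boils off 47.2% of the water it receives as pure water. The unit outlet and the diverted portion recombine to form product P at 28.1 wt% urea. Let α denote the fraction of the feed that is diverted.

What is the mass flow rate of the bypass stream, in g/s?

All 827×0.192 = 158.78 g/s of urea reaches P, so P = 158.78/0.281 = 565.07 g/s and vapour = 261.93 g/s.
The evaporator receives (1−α)·827 of feed at 0.808 water and removes 0.472 of that water:
0.472×0.808×(1−α)×827 = 261.93
(1−α) = 261.93/315.4 = 0.8305;  α = 0.1695.
Bypass flow = 0.1695×827 = 140.19 g/s.

140.2 g/s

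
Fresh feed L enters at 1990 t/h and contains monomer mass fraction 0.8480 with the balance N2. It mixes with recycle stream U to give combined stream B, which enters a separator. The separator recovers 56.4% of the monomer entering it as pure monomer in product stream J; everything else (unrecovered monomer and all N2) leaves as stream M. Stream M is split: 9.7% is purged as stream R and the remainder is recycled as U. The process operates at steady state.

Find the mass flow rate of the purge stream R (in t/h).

420.2 t/h

N2 enters only via L and leaves only via the purge: 1990×0.152 = 0.097×(N2 in M), and the separator passes all N2, so N2 in B = N2 in M = 3118.4 t/h.
monomer in B: m_A = 1990×0.848 + (1−0.097)·(1−0.564)·m_A, so m_A = 1687.5/0.6063 = 2783.3 t/h.
M = (1−0.564)×2783.3 + 3118.4 = 4331.9 t/h.
Purge R = 0.097×4331.9 = 420.19 t/h.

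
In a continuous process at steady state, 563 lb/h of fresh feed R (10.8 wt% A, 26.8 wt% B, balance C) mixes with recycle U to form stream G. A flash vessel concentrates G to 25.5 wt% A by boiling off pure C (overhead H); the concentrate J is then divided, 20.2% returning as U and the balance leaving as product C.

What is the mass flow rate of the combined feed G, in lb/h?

Overall A balance (none leaves overhead): A in fresh feed = A in product, i.e. 563×0.108 = (1−0.202)·J·0.255.
J = 60.804/(0.255×0.798) = 298.81 lb/h.
Recycle U = 0.202×298.81 = 60.359 lb/h.
Combined feed G = 563 + 60.359 = 623.36 lb/h.

623.4 lb/h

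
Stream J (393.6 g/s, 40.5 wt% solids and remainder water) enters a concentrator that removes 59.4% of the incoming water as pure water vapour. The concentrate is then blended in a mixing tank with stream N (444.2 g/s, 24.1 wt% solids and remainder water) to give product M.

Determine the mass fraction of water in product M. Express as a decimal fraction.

Vapour removed = 0.594×0.595×393.6 = 139.11 g/s; concentrate = 254.49 g/s.
water reaching the mixer = 95.082 (from concentrate) + 444.2×0.759 = 432.23 g/s.
Product flow = 254.49 + 444.2 = 698.69 g/s; water fraction = 0.6186.

0.6186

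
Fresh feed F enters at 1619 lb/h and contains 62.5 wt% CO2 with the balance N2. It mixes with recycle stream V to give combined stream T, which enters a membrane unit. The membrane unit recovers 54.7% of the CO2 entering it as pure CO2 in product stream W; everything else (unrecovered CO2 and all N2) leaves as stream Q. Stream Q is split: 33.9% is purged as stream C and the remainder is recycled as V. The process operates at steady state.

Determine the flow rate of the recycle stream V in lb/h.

1616 lb/h

N2 enters only via F and leaves only via the purge: 1619×0.375 = 0.339×(N2 in Q), and the membrane unit passes all N2, so N2 in T = N2 in Q = 1790.9 lb/h.
CO2 in T: m_A = 1619×0.625 + (1−0.339)·(1−0.547)·m_A, so m_A = 1011.9/0.7006 = 1444.4 lb/h.
Q = (1−0.547)×1444.4 + 1790.9 = 2445.2 lb/h.
Recycle V = (1−0.339)×2445.2 = 1616.3 lb/h.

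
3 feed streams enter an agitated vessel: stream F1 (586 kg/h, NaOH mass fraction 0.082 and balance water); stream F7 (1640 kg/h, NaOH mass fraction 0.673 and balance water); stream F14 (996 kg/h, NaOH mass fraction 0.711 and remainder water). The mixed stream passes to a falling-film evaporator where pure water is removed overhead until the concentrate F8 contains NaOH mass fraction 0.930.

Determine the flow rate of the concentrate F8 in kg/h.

NaOH entering = 586×0.082 + 1640×0.673 + 996×0.711 = 1859.9 kg/h.
All NaOH reports to F8, so F8 = 1859.9/0.930 = 1999.9 kg/h.

2000 kg/h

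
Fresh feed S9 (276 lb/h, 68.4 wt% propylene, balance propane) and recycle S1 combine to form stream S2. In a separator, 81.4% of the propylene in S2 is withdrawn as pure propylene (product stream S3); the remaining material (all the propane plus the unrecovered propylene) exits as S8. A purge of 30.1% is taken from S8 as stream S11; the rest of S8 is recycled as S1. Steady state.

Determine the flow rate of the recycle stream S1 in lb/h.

230.8 lb/h

propane enters only via S9 and leaves only via the purge: 276×0.316 = 0.301×(propane in S8), and the separator passes all propane, so propane in S2 = propane in S8 = 289.75 lb/h.
propylene in S2: m_A = 276×0.684 + (1−0.301)·(1−0.814)·m_A, so m_A = 188.78/0.8700 = 217 lb/h.
S8 = (1−0.814)×217 + 289.75 = 330.12 lb/h.
Recycle S1 = (1−0.301)×330.12 = 230.75 lb/h.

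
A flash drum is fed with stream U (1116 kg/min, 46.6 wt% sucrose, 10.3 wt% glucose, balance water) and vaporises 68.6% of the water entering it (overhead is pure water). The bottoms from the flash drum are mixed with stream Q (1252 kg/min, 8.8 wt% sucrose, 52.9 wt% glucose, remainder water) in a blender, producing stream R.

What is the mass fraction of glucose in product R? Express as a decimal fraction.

0.3814

Vapour removed = 0.686×0.431×1116 = 329.96 kg/min; concentrate = 786.04 kg/min.
glucose reaching the mixer = 114.95 (from concentrate) + 1252×0.529 = 777.26 kg/min.
Product flow = 786.04 + 1252 = 2038 kg/min; glucose fraction = 0.3814.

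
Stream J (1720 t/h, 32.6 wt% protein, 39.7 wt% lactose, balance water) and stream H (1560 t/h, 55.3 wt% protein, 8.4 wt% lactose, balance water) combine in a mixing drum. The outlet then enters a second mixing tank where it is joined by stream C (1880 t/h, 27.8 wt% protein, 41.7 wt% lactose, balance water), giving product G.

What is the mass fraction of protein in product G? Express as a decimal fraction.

Overall, product flow = 5160 t/h.
protein in = 1720×0.326 + 1560×0.553 + 1880×0.278 = 1946 t/h.
protein fraction in G = 0.377.

0.377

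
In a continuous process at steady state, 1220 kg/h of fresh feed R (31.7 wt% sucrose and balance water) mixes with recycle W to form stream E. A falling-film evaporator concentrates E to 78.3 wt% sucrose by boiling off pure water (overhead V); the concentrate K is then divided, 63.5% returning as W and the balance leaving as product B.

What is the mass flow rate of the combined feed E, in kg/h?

2079 kg/h

Overall sucrose balance (none leaves overhead): sucrose in fresh feed = sucrose in product, i.e. 1220×0.317 = (1−0.635)·K·0.783.
K = 386.74/(0.783×0.365) = 1353.2 kg/h.
Recycle W = 0.635×1353.2 = 859.29 kg/h.
Combined feed E = 1220 + 859.29 = 2079.3 kg/h.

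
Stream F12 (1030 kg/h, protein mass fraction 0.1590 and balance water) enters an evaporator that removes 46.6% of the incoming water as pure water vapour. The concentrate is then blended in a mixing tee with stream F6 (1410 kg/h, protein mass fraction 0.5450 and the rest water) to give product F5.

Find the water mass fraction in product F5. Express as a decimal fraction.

Vapour removed = 0.466×0.841×1030 = 403.66 kg/h; concentrate = 626.34 kg/h.
water reaching the mixer = 462.57 (from concentrate) + 1410×0.455 = 1104.1 kg/h.
Product flow = 626.34 + 1410 = 2036.3 kg/h; water fraction = 0.5422.

0.5422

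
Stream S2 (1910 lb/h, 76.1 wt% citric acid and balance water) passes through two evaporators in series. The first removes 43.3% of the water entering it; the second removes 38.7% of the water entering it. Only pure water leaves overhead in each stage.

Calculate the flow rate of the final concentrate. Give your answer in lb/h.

water in feed = 1910×0.239 = 456.49 lb/h.
After stage 1: water left = (1−0.433)×456.49 = 258.83; stream total = 1712.3 lb/h.
After stage 2: water left = (1−0.387)×258.83 = 158.66; final concentrate = 1612.2 lb/h.

1612 lb/h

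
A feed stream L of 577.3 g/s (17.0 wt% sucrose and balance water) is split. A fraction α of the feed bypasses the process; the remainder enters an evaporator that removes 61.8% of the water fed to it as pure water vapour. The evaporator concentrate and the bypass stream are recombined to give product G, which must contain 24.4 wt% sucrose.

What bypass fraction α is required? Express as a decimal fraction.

0.409

All 577.3×0.170 = 98.141 g/s of sucrose reaches G, so G = 98.141/0.244 = 402.22 g/s and vapour = 175.08 g/s.
The evaporator receives (1−α)·577.3 of feed at 0.830 water and removes 0.618 of that water:
0.618×0.830×(1−α)×577.3 = 175.08
(1−α) = 175.08/296.12 = 0.5913;  α = 0.4087.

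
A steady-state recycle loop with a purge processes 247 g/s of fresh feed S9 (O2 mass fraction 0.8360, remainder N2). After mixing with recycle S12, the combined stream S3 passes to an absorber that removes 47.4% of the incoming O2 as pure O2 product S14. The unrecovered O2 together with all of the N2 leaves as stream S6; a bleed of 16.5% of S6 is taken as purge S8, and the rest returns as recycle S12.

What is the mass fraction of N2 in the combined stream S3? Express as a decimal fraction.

0.4000

N2 enters only via S9 and leaves only via the purge: 247×0.164 = 0.165×(N2 in S6), and the absorber passes all N2, so N2 in S3 = N2 in S6 = 245.5 g/s.
O2 in S3: m_A = 247×0.836 + (1−0.165)·(1−0.474)·m_A, so m_A = 206.49/0.5608 = 368.22 g/s.
S3 = 368.22 + 245.5 = 613.72 g/s.
N2 fraction in S3 = 245.5/613.72 = 0.4000.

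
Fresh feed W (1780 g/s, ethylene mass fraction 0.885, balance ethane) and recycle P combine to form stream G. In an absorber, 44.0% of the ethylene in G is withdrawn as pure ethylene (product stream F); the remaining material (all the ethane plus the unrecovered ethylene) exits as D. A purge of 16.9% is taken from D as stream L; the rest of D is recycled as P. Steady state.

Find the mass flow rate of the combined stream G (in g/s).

4158 g/s

ethane enters only via W and leaves only via the purge: 1780×0.115 = 0.169×(ethane in D), and the absorber passes all ethane, so ethane in G = ethane in D = 1211.2 g/s.
ethylene in G: m_A = 1780×0.885 + (1−0.169)·(1−0.440)·m_A, so m_A = 1575.3/0.5346 = 2946.5 g/s.
G = 2946.5 + 1211.2 = 4157.7 g/s.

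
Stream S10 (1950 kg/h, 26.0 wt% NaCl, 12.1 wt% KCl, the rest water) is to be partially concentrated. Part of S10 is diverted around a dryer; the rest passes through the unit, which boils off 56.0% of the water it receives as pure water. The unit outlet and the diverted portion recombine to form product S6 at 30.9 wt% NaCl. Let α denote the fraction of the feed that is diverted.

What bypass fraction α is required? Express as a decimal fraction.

0.543

All 1950×0.260 = 507 kg/h of NaCl reaches S6, so S6 = 507/0.309 = 1640.8 kg/h and vapour = 309.22 kg/h.
The evaporator receives (1−α)·1950 of feed at 0.619 water and removes 0.560 of that water:
0.560×0.619×(1−α)×1950 = 309.22
(1−α) = 309.22/675.95 = 0.4575;  α = 0.5425.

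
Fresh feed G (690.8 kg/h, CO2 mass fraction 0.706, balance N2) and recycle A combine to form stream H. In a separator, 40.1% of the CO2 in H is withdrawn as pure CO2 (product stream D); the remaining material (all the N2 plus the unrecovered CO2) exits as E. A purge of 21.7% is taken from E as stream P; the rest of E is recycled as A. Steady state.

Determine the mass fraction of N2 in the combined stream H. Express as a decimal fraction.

0.505

N2 enters only via G and leaves only via the purge: 690.8×0.294 = 0.217×(N2 in E), and the separator passes all N2, so N2 in H = N2 in E = 935.92 kg/h.
CO2 in H: m_A = 690.8×0.706 + (1−0.217)·(1−0.401)·m_A, so m_A = 487.7/0.5310 = 918.49 kg/h.
H = 918.49 + 935.92 = 1854.4 kg/h.
N2 fraction in H = 935.92/1854.4 = 0.505.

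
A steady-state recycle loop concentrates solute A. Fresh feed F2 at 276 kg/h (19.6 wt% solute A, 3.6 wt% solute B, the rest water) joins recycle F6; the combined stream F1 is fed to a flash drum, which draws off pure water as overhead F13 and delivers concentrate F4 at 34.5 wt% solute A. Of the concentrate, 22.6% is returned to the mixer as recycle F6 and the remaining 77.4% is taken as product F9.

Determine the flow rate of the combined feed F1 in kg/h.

321.8 kg/h

Overall solute A balance (none leaves overhead): solute A in fresh feed = solute A in product, i.e. 276×0.196 = (1−0.226)·F4·0.345.
F4 = 54.096/(0.345×0.774) = 202.58 kg/h.
Recycle F6 = 0.226×202.58 = 45.784 kg/h.
Combined feed F1 = 276 + 45.784 = 321.78 kg/h.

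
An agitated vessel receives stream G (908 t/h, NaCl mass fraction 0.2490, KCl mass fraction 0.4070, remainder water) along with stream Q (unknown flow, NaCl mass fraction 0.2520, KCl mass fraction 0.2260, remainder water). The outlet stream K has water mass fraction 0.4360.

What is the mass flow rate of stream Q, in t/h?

971.3 t/h

Let Q be the unknown flow. Total out = 908 + Q.
water balance: 312.35 + 0.522·Q = 0.436·(908 + Q)
(0.522 − 0.436)·Q = 0.436×908 − 312.35 = 83.536
Q = 83.536 / 0.086 = 971.35 t/h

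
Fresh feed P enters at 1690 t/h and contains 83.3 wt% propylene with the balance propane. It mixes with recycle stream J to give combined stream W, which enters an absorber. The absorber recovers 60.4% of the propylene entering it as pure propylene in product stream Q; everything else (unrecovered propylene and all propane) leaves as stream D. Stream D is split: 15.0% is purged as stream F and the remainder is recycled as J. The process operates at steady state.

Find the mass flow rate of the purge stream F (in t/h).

propane enters only via P and leaves only via the purge: 1690×0.167 = 0.150×(propane in D), and the absorber passes all propane, so propane in W = propane in D = 1881.5 t/h.
propylene in W: m_A = 1690×0.833 + (1−0.150)·(1−0.604)·m_A, so m_A = 1407.8/0.6634 = 2122.1 t/h.
D = (1−0.604)×2122.1 + 1881.5 = 2721.9 t/h.
Purge F = 0.150×2721.9 = 408.28 t/h.

408.3 t/h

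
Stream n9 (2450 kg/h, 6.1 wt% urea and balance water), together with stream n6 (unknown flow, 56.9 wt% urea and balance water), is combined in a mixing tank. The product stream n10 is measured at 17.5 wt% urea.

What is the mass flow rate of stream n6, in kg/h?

Let n6 be the unknown flow. Total out = 2450 + n6.
urea balance: 149.45 + 0.569·n6 = 0.175·(2450 + n6)
(0.569 − 0.175)·n6 = 0.175×2450 − 149.45 = 279.3
n6 = 279.3 / 0.394 = 708.88 kg/h

708.9 kg/h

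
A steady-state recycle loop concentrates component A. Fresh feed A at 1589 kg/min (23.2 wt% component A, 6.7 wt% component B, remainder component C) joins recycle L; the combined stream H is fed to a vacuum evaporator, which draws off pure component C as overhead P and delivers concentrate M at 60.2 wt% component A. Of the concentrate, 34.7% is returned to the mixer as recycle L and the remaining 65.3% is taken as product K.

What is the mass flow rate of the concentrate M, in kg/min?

937.8 kg/min

Overall component A balance (none leaves overhead): component A in fresh feed = component A in product, i.e. 1589×0.232 = (1−0.347)·M·0.602.
M = 368.65/(0.602×0.653) = 937.78 kg/min.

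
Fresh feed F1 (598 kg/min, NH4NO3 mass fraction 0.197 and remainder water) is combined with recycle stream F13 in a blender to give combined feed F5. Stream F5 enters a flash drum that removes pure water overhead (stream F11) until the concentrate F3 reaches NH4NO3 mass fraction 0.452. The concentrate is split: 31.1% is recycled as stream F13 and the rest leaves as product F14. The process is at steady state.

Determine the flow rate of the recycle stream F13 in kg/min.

Overall NH4NO3 balance (none leaves overhead): NH4NO3 in fresh feed = NH4NO3 in product, i.e. 598×0.197 = (1−0.311)·F3·0.452.
F3 = 117.81/(0.452×0.689) = 378.28 kg/min.
Recycle F13 = 0.311×378.28 = 117.64 kg/min.

117.6 kg/min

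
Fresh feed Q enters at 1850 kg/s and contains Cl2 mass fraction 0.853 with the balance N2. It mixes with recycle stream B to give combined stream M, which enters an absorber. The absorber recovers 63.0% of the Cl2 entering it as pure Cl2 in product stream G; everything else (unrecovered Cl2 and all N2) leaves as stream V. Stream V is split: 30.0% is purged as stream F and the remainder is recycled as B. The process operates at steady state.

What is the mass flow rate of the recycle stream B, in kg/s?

1186 kg/s

N2 enters only via Q and leaves only via the purge: 1850×0.147 = 0.300×(N2 in V), and the absorber passes all N2, so N2 in M = N2 in V = 906.5 kg/s.
Cl2 in M: m_A = 1850×0.853 + (1−0.300)·(1−0.630)·m_A, so m_A = 1578/0.7410 = 2129.6 kg/s.
V = (1−0.630)×2129.6 + 906.5 = 1694.5 kg/s.
Recycle B = (1−0.300)×1694.5 = 1186.1 kg/s.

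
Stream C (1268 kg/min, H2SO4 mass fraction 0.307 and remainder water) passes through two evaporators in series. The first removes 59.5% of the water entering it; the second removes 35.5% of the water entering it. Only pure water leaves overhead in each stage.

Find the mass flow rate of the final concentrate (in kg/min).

618.8 kg/min

water in feed = 1268×0.693 = 878.72 kg/min.
After stage 1: water left = (1−0.595)×878.72 = 355.88; stream total = 745.16 kg/min.
After stage 2: water left = (1−0.355)×355.88 = 229.54; final concentrate = 618.82 kg/min.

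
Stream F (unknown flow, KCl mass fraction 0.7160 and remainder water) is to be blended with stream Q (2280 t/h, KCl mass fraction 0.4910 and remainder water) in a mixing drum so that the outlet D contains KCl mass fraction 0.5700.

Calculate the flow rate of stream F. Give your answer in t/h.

Let F be the unknown flow. Total out = 2280 + F.
KCl balance: 1119.5 + 0.716·F = 0.570·(2280 + F)
(0.716 − 0.570)·F = 0.570×2280 − 1119.5 = 180.12
F = 180.12 / 0.146 = 1233.7 t/h

1234 t/h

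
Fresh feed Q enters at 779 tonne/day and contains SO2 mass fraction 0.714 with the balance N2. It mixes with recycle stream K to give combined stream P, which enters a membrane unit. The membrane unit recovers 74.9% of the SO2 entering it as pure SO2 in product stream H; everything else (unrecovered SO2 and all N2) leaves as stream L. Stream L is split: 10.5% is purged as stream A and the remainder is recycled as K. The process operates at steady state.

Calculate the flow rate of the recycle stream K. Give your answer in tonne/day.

2060 tonne/day

N2 enters only via Q and leaves only via the purge: 779×0.286 = 0.105×(N2 in L), and the membrane unit passes all N2, so N2 in P = N2 in L = 2121.8 tonne/day.
SO2 in P: m_A = 779×0.714 + (1−0.105)·(1−0.749)·m_A, so m_A = 556.21/0.7754 = 717.36 tonne/day.
L = (1−0.749)×717.36 + 2121.8 = 2301.9 tonne/day.
Recycle K = (1−0.105)×2301.9 = 2060.2 tonne/day.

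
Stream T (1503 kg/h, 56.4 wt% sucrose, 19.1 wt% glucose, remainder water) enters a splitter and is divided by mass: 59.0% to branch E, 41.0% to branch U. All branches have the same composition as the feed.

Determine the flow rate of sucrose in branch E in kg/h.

500.1 kg/h

Branch E total = 0.590×1503 = 886.77 kg/h.
sucrose in E = 0.564×886.77 = 500.14 kg/h.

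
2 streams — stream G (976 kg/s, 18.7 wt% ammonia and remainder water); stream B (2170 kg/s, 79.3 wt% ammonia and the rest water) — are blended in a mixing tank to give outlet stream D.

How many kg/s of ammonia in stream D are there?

1903 kg/s

ammonia out = ammonia in = 976×0.187 + 2170×0.793 = 1903.3 kg/s.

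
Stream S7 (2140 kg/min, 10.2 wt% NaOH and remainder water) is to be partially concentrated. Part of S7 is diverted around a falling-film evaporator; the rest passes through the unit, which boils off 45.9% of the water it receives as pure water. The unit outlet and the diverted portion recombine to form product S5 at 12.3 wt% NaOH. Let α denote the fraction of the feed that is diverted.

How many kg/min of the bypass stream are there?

All 2140×0.102 = 218.28 kg/min of NaOH reaches S5, so S5 = 218.28/0.123 = 1774.6 kg/min and vapour = 365.37 kg/min.
The evaporator receives (1−α)·2140 of feed at 0.898 water and removes 0.459 of that water:
0.459×0.898×(1−α)×2140 = 365.37
(1−α) = 365.37/882.07 = 0.4142;  α = 0.5858.
Bypass flow = 0.5858×2140 = 1253.6 kg/min.

1254 kg/min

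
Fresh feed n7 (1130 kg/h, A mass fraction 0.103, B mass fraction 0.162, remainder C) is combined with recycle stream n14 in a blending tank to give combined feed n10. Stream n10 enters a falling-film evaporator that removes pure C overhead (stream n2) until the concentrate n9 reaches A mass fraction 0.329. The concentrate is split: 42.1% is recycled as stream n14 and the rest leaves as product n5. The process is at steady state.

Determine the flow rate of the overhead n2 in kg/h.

Overall A balance (none leaves overhead): A in fresh feed = A in product, i.e. 1130×0.103 = (1−0.421)·n9·0.329.
n9 = 116.39/(0.329×0.579) = 611 kg/h.
Recycle n14 = 0.421×611 = 257.23 kg/h.
Combined feed n10 = 1130 + 257.23 = 1387.2 kg/h.
Overhead n2 = n10 − n9 = 1387.2 − 611 = 776.23 kg/h.

776.2 kg/h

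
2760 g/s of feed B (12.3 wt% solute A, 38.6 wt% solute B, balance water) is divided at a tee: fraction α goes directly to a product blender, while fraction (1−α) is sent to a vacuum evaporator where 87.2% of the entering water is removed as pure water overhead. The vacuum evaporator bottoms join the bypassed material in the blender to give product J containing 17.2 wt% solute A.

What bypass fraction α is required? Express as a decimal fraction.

0.335

All 2760×0.123 = 339.48 g/s of solute A reaches J, so J = 339.48/0.172 = 1973.7 g/s and vapour = 786.28 g/s.
The evaporator receives (1−α)·2760 of feed at 0.491 water and removes 0.872 of that water:
0.872×0.491×(1−α)×2760 = 786.28
(1−α) = 786.28/1181.7 = 0.6654;  α = 0.3346.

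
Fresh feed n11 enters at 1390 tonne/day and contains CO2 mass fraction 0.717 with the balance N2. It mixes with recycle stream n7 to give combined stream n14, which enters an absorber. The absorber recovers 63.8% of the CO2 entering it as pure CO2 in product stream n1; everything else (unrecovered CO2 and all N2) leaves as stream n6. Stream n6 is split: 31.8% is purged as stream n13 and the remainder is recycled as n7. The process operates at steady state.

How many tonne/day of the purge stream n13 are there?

545.7 tonne/day

N2 enters only via n11 and leaves only via the purge: 1390×0.283 = 0.318×(N2 in n6), and the absorber passes all N2, so N2 in n14 = N2 in n6 = 1237 tonne/day.
CO2 in n14: m_A = 1390×0.717 + (1−0.318)·(1−0.638)·m_A, so m_A = 996.63/0.7531 = 1323.3 tonne/day.
n6 = (1−0.638)×1323.3 + 1237 = 1716.1 tonne/day.
Purge n13 = 0.318×1716.1 = 545.71 tonne/day.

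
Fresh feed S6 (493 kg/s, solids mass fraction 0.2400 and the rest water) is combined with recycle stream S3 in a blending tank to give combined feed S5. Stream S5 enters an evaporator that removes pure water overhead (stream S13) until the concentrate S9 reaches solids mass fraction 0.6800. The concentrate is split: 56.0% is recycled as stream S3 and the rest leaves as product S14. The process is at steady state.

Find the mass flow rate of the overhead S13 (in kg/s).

Overall solids balance (none leaves overhead): solids in fresh feed = solids in product, i.e. 493×0.240 = (1−0.560)·S9·0.680.
S9 = 118.32/(0.680×0.440) = 395.45 kg/s.
Recycle S3 = 0.560×395.45 = 221.45 kg/s.
Combined feed S5 = 493 + 221.45 = 714.45 kg/s.
Overhead S13 = S5 − S9 = 714.45 − 395.45 = 319 kg/s.

319 kg/s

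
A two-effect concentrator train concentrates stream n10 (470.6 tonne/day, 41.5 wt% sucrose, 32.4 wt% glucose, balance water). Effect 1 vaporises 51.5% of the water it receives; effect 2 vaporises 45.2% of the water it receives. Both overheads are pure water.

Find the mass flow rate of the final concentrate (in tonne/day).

380.4 tonne/day

water in feed = 470.6×0.261 = 122.83 tonne/day.
After stage 1: water left = (1−0.515)×122.83 = 59.571; stream total = 407.34 tonne/day.
After stage 2: water left = (1−0.452)×59.571 = 32.645; final concentrate = 380.42 tonne/day.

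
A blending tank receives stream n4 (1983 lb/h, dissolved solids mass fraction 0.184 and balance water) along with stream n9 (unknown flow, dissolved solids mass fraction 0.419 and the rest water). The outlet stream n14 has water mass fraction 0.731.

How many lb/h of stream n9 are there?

Let n9 be the unknown flow. Total out = 1983 + n9.
water balance: 1618.1 + 0.581·n9 = 0.731·(1983 + n9)
(0.581 − 0.731)·n9 = 0.731×1983 − 1618.1 = -168.56
n9 = -168.56 / -0.150 = 1123.7 lb/h

1124 lb/h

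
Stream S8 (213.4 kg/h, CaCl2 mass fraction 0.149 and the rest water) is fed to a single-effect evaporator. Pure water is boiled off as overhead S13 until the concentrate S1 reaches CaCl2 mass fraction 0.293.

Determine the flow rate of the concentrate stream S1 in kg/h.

108.5 kg/h

CaCl2 is conserved: 213.4×0.149 = 31.797 kg/h all reports to the concentrate.
Concentrate = 31.797/(target fraction) = 108.52 kg/h.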